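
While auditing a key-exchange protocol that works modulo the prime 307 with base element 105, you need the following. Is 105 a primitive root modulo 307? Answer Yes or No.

φ(307) = 307 − 1 = 306 = 2 · 3^2 · 17.
An element g generates (Z/307Z)^× iff g^(306/q) ≢ 1 (mod 307) for each prime q ∈ {2, 3, 17}.
105^153 ≡ 1 (mod 307)  [q = 2: ≡ 1 ✗]
105^102 ≡ 1 (mod 307)  [q = 3: ≡ 1 ✗]
105^18 ≡ 105 (mod 307)  [q = 17: ≢ 1 ✓]
105^153 ≡ 1 shows ord(105) | 153, strictly less than φ(307); not a primitive root.

No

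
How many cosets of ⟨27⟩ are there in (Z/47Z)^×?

The order of 27 must divide φ(47) = 47 − 1 = 46 = 2 · 23.
Divisors of 46: 1, 2, 23, 46.
Compute 27^d (mod 47) for the divisors d until we hit 1:
27^1 ≡ 27 (mod 47)
27^2 ≡ 24 (mod 47)
27^23 ≡ 1 (mod 47) ✓
So ord_47(27) = 23, hence |⟨27⟩| = 23.
Index = |(Z/47Z)^×| / |⟨27⟩| = 46 / 23 = 2.

2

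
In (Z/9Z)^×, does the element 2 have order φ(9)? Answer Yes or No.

φ(9) = φ(3^2) = 3·(3−1) = 6 = 2 · 3.
An element g generates (Z/9Z)^× iff g^(6/q) ≢ 1 (mod 9) for each prime q ∈ {2, 3}.
2^3 ≡ 8 (mod 9)  [q = 2: ≢ 1 ✓]
2^2 ≡ 4 (mod 9)  [q = 3: ≢ 1 ✓]
None equal 1, so ord_9(2) = 6: 2 is a primitive root.

Yes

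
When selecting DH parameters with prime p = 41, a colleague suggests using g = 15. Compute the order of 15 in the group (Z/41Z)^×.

40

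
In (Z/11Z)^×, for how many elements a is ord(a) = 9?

φ(11) = 11 − 1 = 10 = 2 · 5.
In a cyclic group of order 10, there are φ(d) elements of order d for each divisor d of 10, and zero for non-divisors.
Here 10 is not a multiple of 9, so there are no elements of order 9.

0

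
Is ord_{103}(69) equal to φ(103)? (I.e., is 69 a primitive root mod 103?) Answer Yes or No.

No

φ(103) = 103 − 1 = 102 = 2 · 3 · 17.
An element g generates (Z/103Z)^× iff g^(102/q) ≢ 1 (mod 103) for each prime q ∈ {2, 3, 17}.
69^51 ≡ 102 (mod 103)  [q = 2: ≢ 1 ✓]
69^34 ≡ 1 (mod 103)  [q = 3: ≡ 1 ✗]
69^6 ≡ 13 (mod 103)  [q = 17: ≢ 1 ✓]
69^34 ≡ 1 shows ord(69) | 34, strictly less than φ(103); not a primitive root.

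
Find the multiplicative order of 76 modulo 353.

176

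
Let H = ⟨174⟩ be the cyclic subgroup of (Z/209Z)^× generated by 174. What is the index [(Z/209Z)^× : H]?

2

By Lagrange's theorem, ord_209(174) divides φ(209) = φ(11·19) = (11−1)·(19−1) = 10·18 = 180 = 2^2 · 3^2 · 5.
Divisors of 180: 1, 2, 3, 4, 5, 6, 9, 10, 12, 15, 18, 20, 30, 36, 45, 60, 90, 180.
Compute 174^d (mod 209) for the divisors d until we hit 1:
174^1 ≡ 174 (mod 209)
174^2 ≡ 180 (mod 209)
174^3 ≡ 179 (mod 209)
174^4 ≡ 5 (mod 209)
174^5 ≡ 34 (mod 209)
174^6 ≡ 64 (mod 209)
174^9 ≡ 170 (mod 209)
174^10 ≡ 111 (mod 209)
174^12 ≡ 125 (mod 209)
174^15 ≡ 12 (mod 209)
174^18 ≡ 58 (mod 209)
174^20 ≡ 199 (mod 209)
174^30 ≡ 144 (mod 209)
174^36 ≡ 20 (mod 209)
174^45 ≡ 56 (mod 209)
174^60 ≡ 45 (mod 209)
174^90 ≡ 1 (mod 209) ✓
Thus |⟨174⟩| = ord(174) = 90.
Index = |(Z/209Z)^×| / |⟨174⟩| = 180 / 90 = 2.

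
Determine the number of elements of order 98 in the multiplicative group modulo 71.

φ(71) = 71 − 1 = 70 = 2 · 5 · 7.
In a cyclic group of order 70, there are φ(d) elements of order d for each divisor d of 70, and zero for non-divisors.
98 does not divide 70, so no element of (Z/71Z)^× has order 98.

0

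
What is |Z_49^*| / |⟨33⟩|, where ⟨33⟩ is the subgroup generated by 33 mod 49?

Since 33 ∈ (Z/49Z)^×, its order divides φ(49) = φ(7^2) = 7·(7−1) = 42 = 2 · 3 · 7.
Divisors of 42: 1, 2, 3, 6, 7, 14, 21, 42.
Evaluate successive powers at the divisors of 42:
33^1 ≡ 33 (mod 49)
33^2 ≡ 11 (mod 49)
33^3 ≡ 20 (mod 49)
33^6 ≡ 8 (mod 49)
33^7 ≡ 19 (mod 49)
33^14 ≡ 18 (mod 49)
33^21 ≡ 48 (mod 49)
33^42 ≡ 1 (mod 49) ✓
The order of 33 is 42, so the subgroup it generates has 42 elements.
Index = |(Z/49Z)^×| / |⟨33⟩| = 42 / 42 = 1.

1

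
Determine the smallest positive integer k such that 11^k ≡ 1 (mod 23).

22

By Lagrange's theorem, ord_23(11) divides φ(23) = 23 − 1 = 22 = 2 · 11.
Divisors of 22: 1, 2, 11, 22.
Test each divisor d:
11^1 ≡ 11 (mod 23)
11^2 ≡ 6 (mod 23)
11^11 ≡ 22 (mod 23)
11^22 ≡ 1 (mod 23) ✓
The smallest such exponent is 22, so the order of 11 is 22.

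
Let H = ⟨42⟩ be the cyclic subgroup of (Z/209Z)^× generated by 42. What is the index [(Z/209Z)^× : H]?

4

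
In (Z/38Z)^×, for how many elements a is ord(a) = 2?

1

φ(38) = φ(2)·φ(19) = 1·18 = 18 = 2 · 3^2.
Since (Z/38Z)^× is cyclic of order 18, the number of elements of order d is φ(d) when d | 18 and 0 otherwise.
2 | 18, and φ(2) = 2 − 1 = 1.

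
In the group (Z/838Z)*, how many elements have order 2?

1

φ(838) = φ(2)·φ(419) = 1·418 = 418 = 2 · 11 · 19.
In a cyclic group of order 418, there are φ(d) elements of order d for each divisor d of 418, and zero for non-divisors.
2 | 418, and φ(2) = 2 − 1 = 1.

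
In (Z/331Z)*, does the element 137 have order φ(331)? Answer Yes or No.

Yes

φ(331) = 331 − 1 = 330 = 2 · 3 · 5 · 11.
It suffices to check that the order of 137 is not a proper divisor of 330: compute 137^(330/q) for q ∈ {2, 3, 5, 11}.
137^165 ≡ 330 (mod 331)  [q = 2: ≢ 1 ✓]
137^110 ≡ 31 (mod 331)  [q = 3: ≢ 1 ✓]
137^66 ≡ 150 (mod 331)  [q = 5: ≢ 1 ✓]
137^30 ≡ 111 (mod 331)  [q = 11: ≢ 1 ✓]
All checks pass, so 137 has order 330 and is a primitive root modulo 331.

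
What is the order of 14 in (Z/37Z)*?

ord(14) | φ(37) = 37 − 1 = 36 = 2^2 · 3^2.
Divisors of 36: 1, 2, 3, 4, 6, 9, 12, 18, 36.
Check 14^d mod 37 for each divisor in increasing order:
14^1 ≡ 14 (mod 37)
14^2 ≡ 11 (mod 37)
14^3 ≡ 6 (mod 37)
14^4 ≡ 10 (mod 37)
14^6 ≡ 36 (mod 37)
14^9 ≡ 31 (mod 37)
14^12 ≡ 1 (mod 37) ✓
So ord_37(14) = 12.

12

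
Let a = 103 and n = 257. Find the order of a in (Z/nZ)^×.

256

The order of 103 must divide φ(257) = 257 − 1 = 256 = 2^8.
Divisors of 256: 1, 2, 4, 8, 16, 32, 64, 128, 256.
Evaluate successive powers at the divisors of 256:
103^1 ≡ 103 (mod 257)
103^2 ≡ 72 (mod 257)
103^4 ≡ 44 (mod 257)
103^8 ≡ 137 (mod 257)
103^16 ≡ 8 (mod 257)
103^32 ≡ 64 (mod 257)
103^64 ≡ 241 (mod 257)
103^128 ≡ 256 (mod 257)
103^256 ≡ 1 (mod 257) ✓
Hence ord(103) = 256.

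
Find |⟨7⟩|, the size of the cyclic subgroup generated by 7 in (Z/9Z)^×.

ord(7) | φ(9) = φ(3^2) = 3·(3−1) = 6 = 2 · 3.
Divisors of 6: 1, 2, 3, 6.
Compute 7^d (mod 9) for the divisors d until we hit 1:
7^1 ≡ 7 (mod 9)
7^2 ≡ 4 (mod 9)
7^3 ≡ 1 (mod 9) ✓
So ord_9(7) = 3.

3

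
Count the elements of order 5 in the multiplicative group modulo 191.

4

φ(191) = 191 − 1 = 190 = 2 · 5 · 19.
(Z/191Z)^× is cyclic (|G| = 190); a cyclic group of order m has exactly φ(d) elements of each order d | m, and none otherwise.
5 | 190, and φ(5) = 5 − 1 = 4.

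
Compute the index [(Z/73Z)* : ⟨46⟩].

ord(46) | φ(73) = 73 − 1 = 72 = 2^3 · 3^2.
Divisors of 72: 1, 2, 3, 4, 6, 8, 9, 12, 18, 24, 36, 72.
Evaluate successive powers at the divisors of 72:
46^1 ≡ 46
46^2 ≡ 72
46^3 ≡ 27
46^4 ≡ 1
So ord_73(46) = 4, hence |⟨46⟩| = 4.
Index = |(Z/73Z)^×| / |⟨46⟩| = 72 / 4 = 18.

18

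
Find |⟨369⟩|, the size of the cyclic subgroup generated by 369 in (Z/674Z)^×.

ord(369) | φ(674) = φ(2)·φ(337) = 1·336 = 336 = 2^4 · 3 · 7.
Divisors of 336: 1, 2, 3, 4, 6, 7, 8, 12, 14, 16, 21, 24, 28, 42, 48, 56, 84, 112, 168, 336.
Check 369^d mod 674 for each divisor in increasing order:
369^1 ≡ 369
369^2 ≡ 13
369^3 ≡ 79
369^4 ≡ 169
369^6 ≡ 175
369^7 ≡ 545
369^8 ≡ 253
369^12 ≡ 295
369^14 ≡ 465
369^16 ≡ 653
369^21 ≡ 1
The smallest such exponent is 21, so the order of 369 is 21.

21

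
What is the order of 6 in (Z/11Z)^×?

Since 6 ∈ (Z/11Z)^×, its order divides φ(11) = 11 − 1 = 10 = 2 · 5.
Divisors of 10: 1, 2, 5, 10.
Test each divisor d:
6^1 ≡ 6 (mod 11)
6^2 ≡ 3 (mod 11)
6^5 ≡ 10 (mod 11)
6^10 ≡ 1 (mod 11) ✓
The smallest such exponent is 10, so the order of 6 is 10.

10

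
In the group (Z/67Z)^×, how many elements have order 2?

1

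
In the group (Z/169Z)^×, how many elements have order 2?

φ(169) = φ(13^2) = 13·(13−1) = 156 = 2^2 · 3 · 13.
(Z/169Z)^× is cyclic (|G| = 156); a cyclic group of order m has exactly φ(d) elements of each order d | m, and none otherwise.
2 | 156, and φ(2) = 2 − 1 = 1.

1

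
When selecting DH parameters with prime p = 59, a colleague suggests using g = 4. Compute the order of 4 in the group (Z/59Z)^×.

29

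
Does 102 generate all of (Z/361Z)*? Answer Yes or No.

No

φ(361) = φ(19^2) = 19·(19−1) = 342 = 2 · 3^2 · 19.
Test 102^(342/q) mod 361 for each prime factor q of 342:
102^171 ≡ 1 (mod 361)  [q = 2: ≡ 1 ✗]
102^114 ≡ 1 (mod 361)  [q = 3: ≡ 1 ✗]
102^18 ≡ 286 (mod 361)  [q = 19: ≢ 1 ✓]
102^171 ≡ 1 shows ord(102) | 171, strictly less than φ(361); not a primitive root.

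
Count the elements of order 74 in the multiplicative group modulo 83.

φ(83) = 83 − 1 = 82 = 2 · 41.
Since (Z/83Z)^× is cyclic of order 82, the number of elements of order d is φ(d) when d | 82 and 0 otherwise.
Since 74 ∤ 82, the count is 0.

0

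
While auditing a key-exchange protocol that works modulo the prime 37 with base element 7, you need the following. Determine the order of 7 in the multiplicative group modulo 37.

9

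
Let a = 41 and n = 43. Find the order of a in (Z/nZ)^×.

By Lagrange's theorem, ord_43(41) divides φ(43) = 43 − 1 = 42 = 2 · 3 · 7.
Divisors of 42: 1, 2, 3, 6, 7, 14, 21, 42.
Test each divisor d:
41^1 ≡ 41
41^2 ≡ 4
41^3 ≡ 35
41^6 ≡ 21
41^7 ≡ 1
The smallest such exponent is 7, so the order of 41 is 7.

7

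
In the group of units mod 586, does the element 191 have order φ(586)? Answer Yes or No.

No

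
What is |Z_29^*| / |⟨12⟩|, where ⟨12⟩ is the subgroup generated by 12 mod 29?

By Lagrange's theorem, ord_29(12) divides φ(29) = 29 − 1 = 28 = 2^2 · 7.
Divisors of 28: 1, 2, 4, 7, 14, 28.
Evaluate successive powers at the divisors of 28:
12^1 ≡ 12
12^2 ≡ 28
12^4 ≡ 1
So ord_29(12) = 4, hence |⟨12⟩| = 4.
The index is φ(29) / ord(12) = 28 / 4 = 7.

7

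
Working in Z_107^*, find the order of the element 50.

106

ord(50) | φ(107) = 107 − 1 = 106 = 2 · 53.
Divisors of 106: 1, 2, 53, 106.
Evaluate successive powers at the divisors of 106:
50^1 ≡ 50
50^2 ≡ 39
50^53 ≡ 106
50^106 ≡ 1
The smallest such exponent is 106, so the order of 50 is 106.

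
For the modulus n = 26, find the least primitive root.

φ(26) = φ(2)·φ(13) = 1·12 = 12 = 2^2 · 3.
Test candidates g = 2, 3, … against the prime factors q ∈ {2, 3} of φ(26): g is a generator iff g^(12/q) ≢ 1 for every such q.
g = 2: gcd(2, 26) = 2 > 1, not a unit — skip.
g = 3: 3^6 ≡ 1 — hits 1, so not a primitive root.
g = 4: gcd(4, 26) = 2 > 1, not a unit — skip.
g = 5: 5^6 ≡ 25; 5^4 ≡ 1 — hits 1, so not a primitive root.
g = 6: gcd(6, 26) = 2 > 1, not a unit — skip.
g = 7: 7^6 ≡ 25; 7^4 ≡ 9 — none is 1, so 7 is a primitive root.
The smallest primitive root modulo 26 is 7.

7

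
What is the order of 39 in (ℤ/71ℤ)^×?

14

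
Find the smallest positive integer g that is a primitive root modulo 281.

3

φ(281) = 281 − 1 = 280 = 2^3 · 5 · 7.
g is a primitive root iff g^(280/q) ≢ 1 (mod 281) for each prime q ∈ {2, 5, 7}.
g = 2: 2^140 ≡ 1 — hits 1, so not a primitive root.
g = 3: 3^140 ≡ 280; 3^56 ≡ 86; 3^40 ≡ 249 — none is 1, so 3 is a primitive root.
Hence the least primitive root of 281 is 3.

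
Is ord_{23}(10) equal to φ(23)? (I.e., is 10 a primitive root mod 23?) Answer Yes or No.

Yes

φ(23) = 23 − 1 = 22 = 2 · 11.
It suffices to check that the order of 10 is not a proper divisor of 22: compute 10^(22/q) for q ∈ {2, 11}.
10^11 ≡ 22 (mod 23)  [q = 2: ≢ 1 ✓]
10^2 ≡ 8 (mod 23)  [q = 11: ≢ 1 ✓]
All checks pass, so 10 has order 22 and is a primitive root modulo 23.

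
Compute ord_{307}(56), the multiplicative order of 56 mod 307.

306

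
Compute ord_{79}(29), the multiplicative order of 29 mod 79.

78

ord(29) | φ(79) = 79 − 1 = 78 = 2 · 3 · 13.
Divisors of 78: 1, 2, 3, 6, 13, 26, 39, 78.
Test each divisor d:
29^1 ≡ 29 (mod 79)
29^2 ≡ 51 (mod 79)
29^3 ≡ 57 (mod 79)
29^6 ≡ 10 (mod 79)
29^13 ≡ 56 (mod 79)
29^26 ≡ 55 (mod 79)
29^39 ≡ 78 (mod 79)
29^78 ≡ 1 (mod 79) ✓
Hence ord(29) = 78.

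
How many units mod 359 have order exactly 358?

178

φ(359) = 359 − 1 = 358 = 2 · 179.
In a cyclic group of order 358, there are φ(d) elements of order d for each divisor d of 358, and zero for non-divisors.
358 = 2 · 179 divides 358, and φ(358) = 178.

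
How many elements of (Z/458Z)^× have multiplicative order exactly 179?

0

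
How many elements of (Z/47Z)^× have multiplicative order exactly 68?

0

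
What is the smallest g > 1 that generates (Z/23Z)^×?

5

φ(23) = 23 − 1 = 22 = 2 · 11.
Test candidates g = 2, 3, … against the prime factors q ∈ {2, 11} of φ(23): g is a generator iff g^(22/q) ≢ 1 for every such q.
g = 2: 2^11 ≡ 1 — hits 1, so not a primitive root.
g = 3: 3^11 ≡ 1 — hits 1, so not a primitive root.
g = 4: 4^11 ≡ 1 — hits 1, so not a primitive root.
g = 5: 5^11 ≡ 22; 5^2 ≡ 2 — none is 1, so 5 is a primitive root.
The smallest primitive root modulo 23 is 5.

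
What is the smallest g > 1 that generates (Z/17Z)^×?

φ(17) = 17 − 1 = 16 = 2^4.
g is a primitive root iff g^(16/q) ≢ 1 (mod 17) for each prime q ∈ {2}.
g = 2: 2^8 ≡ 1 — hits 1, so not a primitive root.
g = 3: 3^8 ≡ 16 — none is 1, so 3 is a primitive root.
The smallest primitive root modulo 17 is 3.

3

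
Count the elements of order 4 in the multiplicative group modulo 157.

2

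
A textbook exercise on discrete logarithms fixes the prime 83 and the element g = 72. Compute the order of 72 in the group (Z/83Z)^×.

82

ord(72) | φ(83) = 83 − 1 = 82 = 2 · 41.
Divisors of 82: 1, 2, 41, 82.
Test each divisor d:
72^1 ≡ 72 (mod 83)
72^2 ≡ 38 (mod 83)
72^41 ≡ 82 (mod 83)
72^82 ≡ 1 (mod 83) ✓
Therefore the multiplicative order of 72 modulo 83 is 82.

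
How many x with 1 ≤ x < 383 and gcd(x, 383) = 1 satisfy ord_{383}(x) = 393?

φ(383) = 383 − 1 = 382 = 2 · 191.
(Z/383Z)^× is cyclic (|G| = 382); a cyclic group of order m has exactly φ(d) elements of each order d | m, and none otherwise.
Here 382 is not a multiple of 393, so there are no elements of order 393.

0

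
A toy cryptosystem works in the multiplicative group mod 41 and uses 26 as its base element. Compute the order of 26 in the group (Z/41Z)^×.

40

Since 26 ∈ (Z/41Z)^×, its order divides φ(41) = 41 − 1 = 40 = 2^3 · 5.
Divisors of 40: 1, 2, 4, 5, 8, 10, 20, 40.
Compute 26^d (mod 41) for the divisors d until we hit 1:
26^1 ≡ 26 (mod 41)
26^2 ≡ 20 (mod 41)
26^4 ≡ 31 (mod 41)
26^5 ≡ 27 (mod 41)
26^8 ≡ 18 (mod 41)
26^10 ≡ 32 (mod 41)
26^20 ≡ 40 (mod 41)
26^40 ≡ 1 (mod 41) ✓
So ord_41(26) = 40.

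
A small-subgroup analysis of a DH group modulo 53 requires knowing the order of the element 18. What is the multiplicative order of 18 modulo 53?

52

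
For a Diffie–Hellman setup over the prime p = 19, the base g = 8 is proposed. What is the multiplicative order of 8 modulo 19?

6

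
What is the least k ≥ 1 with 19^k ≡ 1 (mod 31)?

15

The order of 19 must divide φ(31) = 31 − 1 = 30 = 2 · 3 · 5.
Divisors of 30: 1, 2, 3, 5, 6, 10, 15, 30.
Evaluate successive powers at the divisors of 30:
19^1 ≡ 19
19^2 ≡ 20
19^3 ≡ 8
19^5 ≡ 5
19^6 ≡ 2
19^10 ≡ 25
19^15 ≡ 1
The smallest such exponent is 15, so the order of 19 is 15.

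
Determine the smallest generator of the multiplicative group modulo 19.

2

φ(19) = 19 − 1 = 18 = 2 · 3^2.
Test candidates g = 2, 3, … against the prime factors q ∈ {2, 3} of φ(19): g is a generator iff g^(18/q) ≢ 1 for every such q.
g = 2: 2^9 ≡ 18; 2^6 ≡ 7 — none is 1, so 2 is a primitive root.
So 2 is the smallest generator of (Z/19Z)^×.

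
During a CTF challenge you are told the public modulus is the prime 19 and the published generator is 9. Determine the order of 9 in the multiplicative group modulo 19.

9

By Lagrange's theorem, ord_19(9) divides φ(19) = 19 − 1 = 18 = 2 · 3^2.
Divisors of 18: 1, 2, 3, 6, 9, 18.
Evaluate successive powers at the divisors of 18:
9^1 ≡ 9 (mod 19)
9^2 ≡ 5 (mod 19)
9^3 ≡ 7 (mod 19)
9^6 ≡ 11 (mod 19)
9^9 ≡ 1 (mod 19) ✓
Therefore the multiplicative order of 9 modulo 19 is 9.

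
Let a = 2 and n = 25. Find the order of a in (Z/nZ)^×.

20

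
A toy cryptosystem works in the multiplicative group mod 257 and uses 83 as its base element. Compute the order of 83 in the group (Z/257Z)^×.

256

ord(83) | φ(257) = 257 − 1 = 256 = 2^8.
Divisors of 256: 1, 2, 4, 8, 16, 32, 64, 128, 256.
Compute 83^d (mod 257) for the divisors d until we hit 1:
83^1 ≡ 83 (mod 257)
83^2 ≡ 207 (mod 257)
83^4 ≡ 187 (mod 257)
83^8 ≡ 17 (mod 257)
83^16 ≡ 32 (mod 257)
83^32 ≡ 253 (mod 257)
83^64 ≡ 16 (mod 257)
83^128 ≡ 256 (mod 257)
83^256 ≡ 1 (mod 257) ✓
Therefore the multiplicative order of 83 modulo 257 is 256.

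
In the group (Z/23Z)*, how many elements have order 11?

10

φ(23) = 23 − 1 = 22 = 2 · 11.
(Z/23Z)^× is cyclic (|G| = 22); a cyclic group of order m has exactly φ(d) elements of each order d | m, and none otherwise.
11 | 22, and φ(11) = 11 − 1 = 10.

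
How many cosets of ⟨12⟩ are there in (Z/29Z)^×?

7

Since 12 ∈ (Z/29Z)^×, its order divides φ(29) = 29 − 1 = 28 = 2^2 · 7.
Divisors of 28: 1, 2, 4, 7, 14, 28.
Check 12^d mod 29 for each divisor in increasing order:
12^1 ≡ 12 (mod 29)
12^2 ≡ 28 (mod 29)
12^4 ≡ 1 (mod 29) ✓
The order of 12 is 4, so the subgroup it generates has 4 elements.
Index = |(Z/29Z)^×| / |⟨12⟩| = 28 / 4 = 7.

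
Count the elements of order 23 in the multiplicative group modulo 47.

22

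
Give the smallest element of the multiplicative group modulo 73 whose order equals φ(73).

φ(73) = 73 − 1 = 72 = 2^3 · 3^2.
g is a primitive root iff g^(72/q) ≢ 1 (mod 73) for each prime q ∈ {2, 3}.
g = 2: 2^36 ≡ 1 — hits 1, so not a primitive root.
g = 3: 3^36 ≡ 1 — hits 1, so not a primitive root.
g = 4: 4^36 ≡ 1 — hits 1, so not a primitive root.
g = 5: 5^36 ≡ 72; 5^24 ≡ 8 — none is 1, so 5 is a primitive root.
Hence the least primitive root of 73 is 5.

5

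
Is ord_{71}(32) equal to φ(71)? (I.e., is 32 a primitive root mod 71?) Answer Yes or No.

No

φ(71) = 71 − 1 = 70 = 2 · 5 · 7.
Test 32^(70/q) mod 71 for each prime factor q of 70:
32^35 ≡ 1 (mod 71)  [q = 2: ≡ 1 ✗]
32^14 ≡ 1 (mod 71)  [q = 5: ≡ 1 ✗]
32^10 ≡ 37 (mod 71)  [q = 7: ≢ 1 ✓]
32^35 ≡ 1 shows ord(32) | 35, strictly less than φ(71); not a primitive root.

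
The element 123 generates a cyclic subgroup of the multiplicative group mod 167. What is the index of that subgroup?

1

By Lagrange's theorem, ord_167(123) divides φ(167) = 167 − 1 = 166 = 2 · 83.
Divisors of 166: 1, 2, 83, 166.
Test each divisor d:
123^1 ≡ 123
123^2 ≡ 99
123^83 ≡ 166
123^166 ≡ 1
The order of 123 is 166, so the subgroup it generates has 166 elements.
The index is φ(167) / ord(123) = 166 / 166 = 1.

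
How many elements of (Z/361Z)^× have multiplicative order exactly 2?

1

φ(361) = φ(19^2) = 19·(19−1) = 342 = 2 · 3^2 · 19.
Since (Z/361Z)^× is cyclic of order 342, the number of elements of order d is φ(d) when d | 342 and 0 otherwise.
2 | 342, and φ(2) = 2 − 1 = 1.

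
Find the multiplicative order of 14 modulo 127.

By Lagrange's theorem, ord_127(14) divides φ(127) = 127 − 1 = 126 = 2 · 3^2 · 7.
Divisors of 126: 1, 2, 3, 6, 7, 9, 14, 18, 21, 42, 63, 126.
Compute 14^d (mod 127) for the divisors d until we hit 1:
14^1 ≡ 14
14^2 ≡ 69
14^3 ≡ 77
14^6 ≡ 87
14^7 ≡ 75
14^9 ≡ 95
14^14 ≡ 37
14^18 ≡ 8
14^21 ≡ 108
14^42 ≡ 107
14^63 ≡ 126
14^126 ≡ 1
So ord_127(14) = 126.

126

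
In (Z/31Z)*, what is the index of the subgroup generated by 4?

By Lagrange's theorem, ord_31(4) divides φ(31) = 31 − 1 = 30 = 2 · 3 · 5.
Divisors of 30: 1, 2, 3, 5, 6, 10, 15, 30.
Compute 4^d (mod 31) for the divisors d until we hit 1:
4^1 ≡ 4 (mod 31)
4^2 ≡ 16 (mod 31)
4^3 ≡ 2 (mod 31)
4^5 ≡ 1 (mod 31) ✓
The order of 4 is 5, so the subgroup it generates has 5 elements.
Index = |(Z/31Z)^×| / |⟨4⟩| = 30 / 5 = 6.

6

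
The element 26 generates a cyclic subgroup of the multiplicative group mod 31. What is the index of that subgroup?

ord(26) | φ(31) = 31 − 1 = 30 = 2 · 3 · 5.
Divisors of 30: 1, 2, 3, 5, 6, 10, 15, 30.
Check 26^d mod 31 for each divisor in increasing order:
26^1 ≡ 26
26^2 ≡ 25
26^3 ≡ 30
26^5 ≡ 6
26^6 ≡ 1
So ord_31(26) = 6, hence |⟨26⟩| = 6.
[(Z/31Z)^× : ⟨26⟩] = 30/6 = 5.

5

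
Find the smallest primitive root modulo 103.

5

φ(103) = 103 − 1 = 102 = 2 · 3 · 17.
g is a primitive root iff g^(102/q) ≢ 1 (mod 103) for each prime q ∈ {2, 3, 17}.
g = 2: 2^51 ≡ 1 — hits 1, so not a primitive root.
g = 3: 3^51 ≡ 102; 3^34 ≡ 1 — hits 1, so not a primitive root.
g = 4: 4^51 ≡ 1 — hits 1, so not a primitive root.
g = 5: 5^51 ≡ 102; 5^34 ≡ 56; 5^6 ≡ 72 — none is 1, so 5 is a primitive root.
The smallest primitive root modulo 103 is 5.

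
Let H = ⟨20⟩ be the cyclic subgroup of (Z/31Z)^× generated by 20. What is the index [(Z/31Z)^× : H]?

2

Since 20 ∈ (Z/31Z)^×, its order divides φ(31) = 31 − 1 = 30 = 2 · 3 · 5.
Divisors of 30: 1, 2, 3, 5, 6, 10, 15, 30.
Test each divisor d:
20^1 ≡ 20
20^2 ≡ 28
20^3 ≡ 2
20^5 ≡ 25
20^6 ≡ 4
20^10 ≡ 5
20^15 ≡ 1
The order of 20 is 15, so the subgroup it generates has 15 elements.
Index = |(Z/31Z)^×| / |⟨20⟩| = 30 / 15 = 2.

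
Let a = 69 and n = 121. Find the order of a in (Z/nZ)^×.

55

By Lagrange's theorem, ord_121(69) divides φ(121) = φ(11^2) = 11·(11−1) = 110 = 2 · 5 · 11.
Divisors of 110: 1, 2, 5, 10, 11, 22, 55, 110.
Evaluate successive powers at the divisors of 110:
69^1 ≡ 69 (mod 121)
69^2 ≡ 42 (mod 121)
69^5 ≡ 111 (mod 121)
69^10 ≡ 100 (mod 121)
69^11 ≡ 3 (mod 121)
69^22 ≡ 9 (mod 121)
69^55 ≡ 1 (mod 121) ✓
Hence ord(69) = 55.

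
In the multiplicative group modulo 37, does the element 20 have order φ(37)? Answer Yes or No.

Yes

φ(37) = 37 − 1 = 36 = 2^2 · 3^2.
An element g generates (Z/37Z)^× iff g^(36/q) ≢ 1 (mod 37) for each prime q ∈ {2, 3}.
20^18 ≡ 36 (mod 37)  [q = 2: ≢ 1 ✓]
20^12 ≡ 26 (mod 37)  [q = 3: ≢ 1 ✓]
Every test exponent gives a nontrivial residue, hence 20 generates the full group.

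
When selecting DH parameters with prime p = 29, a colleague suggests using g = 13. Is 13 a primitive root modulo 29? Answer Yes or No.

No

φ(29) = 29 − 1 = 28 = 2^2 · 7.
Test 13^(28/q) mod 29 for each prime factor q of 28:
13^14 ≡ 1 (mod 29)  [q = 2: ≡ 1 ✗]
13^4 ≡ 25 (mod 29)  [q = 7: ≢ 1 ✓]
Since 13^14 ≡ 1, the order of 13 divides 14 < 28, so 13 is not a primitive root.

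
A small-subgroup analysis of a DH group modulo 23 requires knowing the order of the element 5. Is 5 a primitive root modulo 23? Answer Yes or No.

Yes

φ(23) = 23 − 1 = 22 = 2 · 11.
It suffices to check that the order of 5 is not a proper divisor of 22: compute 5^(22/q) for q ∈ {2, 11}.
5^11 ≡ 22 (mod 23)  [q = 2: ≢ 1 ✓]
5^2 ≡ 2 (mod 23)  [q = 11: ≢ 1 ✓]
Every test exponent gives a nontrivial residue, hence 5 generates the full group.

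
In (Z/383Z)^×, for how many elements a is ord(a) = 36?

0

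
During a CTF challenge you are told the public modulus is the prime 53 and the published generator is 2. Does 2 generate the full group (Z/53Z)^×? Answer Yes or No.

φ(53) = 53 − 1 = 52 = 2^2 · 13.
An element g generates (Z/53Z)^× iff g^(52/q) ≢ 1 (mod 53) for each prime q ∈ {2, 13}.
2^26 ≡ 52 (mod 53)  [q = 2: ≢ 1 ✓]
2^4 ≡ 16 (mod 53)  [q = 13: ≢ 1 ✓]
None equal 1, so ord_53(2) = 52: 2 is a primitive root.

Yes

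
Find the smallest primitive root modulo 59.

φ(59) = 59 − 1 = 58 = 2 · 29.
Test candidates g = 2, 3, … against the prime factors q ∈ {2, 29} of φ(59): g is a generator iff g^(58/q) ≢ 1 for every such q.
g = 2: 2^29 ≡ 58; 2^2 ≡ 4 — none is 1, so 2 is a primitive root.
So 2 is the smallest generator of (Z/59Z)^×.

2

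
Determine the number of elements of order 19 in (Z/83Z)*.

0

φ(83) = 83 − 1 = 82 = 2 · 41.
Since (Z/83Z)^× is cyclic of order 82, the number of elements of order d is φ(d) when d | 82 and 0 otherwise.
Here 82 is not a multiple of 19, so there are no elements of order 19.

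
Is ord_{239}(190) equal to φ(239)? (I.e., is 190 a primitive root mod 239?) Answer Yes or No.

φ(239) = 239 − 1 = 238 = 2 · 7 · 17.
An element g generates (Z/239Z)^× iff g^(238/q) ≢ 1 (mod 239) for each prime q ∈ {2, 7, 17}.
190^119 ≡ 238 (mod 239)  [q = 2: ≢ 1 ✓]
190^34 ≡ 98 (mod 239)  [q = 7: ≢ 1 ✓]
190^14 ≡ 67 (mod 239)  [q = 17: ≢ 1 ✓]
Every test exponent gives a nontrivial residue, hence 190 generates the full group.

Yes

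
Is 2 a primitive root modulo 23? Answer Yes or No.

No

φ(23) = 23 − 1 = 22 = 2 · 11.
2 is a primitive root mod 23 iff 2^(φ(23)/q) ≢ 1 for every prime q | φ(23), i.e. q ∈ {2, 11}.
2^11 ≡ 1 (mod 23)  [q = 2: ≡ 1 ✗]
2^2 ≡ 4 (mod 23)  [q = 11: ≢ 1 ✓]
The check at q = 2 fails, so 2 generates a proper subgroup.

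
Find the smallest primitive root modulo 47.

φ(47) = 47 − 1 = 46 = 2 · 23.
g is a primitive root iff g^(46/q) ≢ 1 (mod 47) for each prime q ∈ {2, 23}.
g = 2: 2^23 ≡ 1 — hits 1, so not a primitive root.
g = 3: 3^23 ≡ 1 — hits 1, so not a primitive root.
g = 4: 4^23 ≡ 1 — hits 1, so not a primitive root.
g = 5: 5^23 ≡ 46; 5^2 ≡ 25 — none is 1, so 5 is a primitive root.
The smallest primitive root modulo 47 is 5.

5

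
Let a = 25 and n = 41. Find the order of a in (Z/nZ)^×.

Since 25 ∈ (Z/41Z)^×, its order divides φ(41) = 41 − 1 = 40 = 2^3 · 5.
Divisors of 40: 1, 2, 4, 5, 8, 10, 20, 40.
Evaluate successive powers at the divisors of 40:
25^1 ≡ 25 (mod 41)
25^2 ≡ 10 (mod 41)
25^4 ≡ 18 (mod 41)
25^5 ≡ 40 (mod 41)
25^8 ≡ 37 (mod 41)
25^10 ≡ 1 (mod 41) ✓
So ord_41(25) = 10.

10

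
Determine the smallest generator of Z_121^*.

φ(121) = φ(11^2) = 11·(11−1) = 110 = 2 · 5 · 11.
Test candidates g = 2, 3, … against the prime factors q ∈ {2, 5, 11} of φ(121): g is a generator iff g^(110/q) ≢ 1 for every such q.
g = 2: 2^55 ≡ 120; 2^22 ≡ 81; 2^10 ≡ 56 — none is 1, so 2 is a primitive root.
Hence the least primitive root of 121 is 2.

2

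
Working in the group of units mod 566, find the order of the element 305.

282

The order of 305 must divide φ(566) = φ(2)·φ(283) = 1·282 = 282 = 2 · 3 · 47.
Divisors of 282: 1, 2, 3, 6, 47, 94, 141, 282.
Check 305^d mod 566 for each divisor in increasing order:
305^1 ≡ 305
305^2 ≡ 201
305^3 ≡ 177
305^6 ≡ 199
305^47 ≡ 45
305^94 ≡ 327
305^141 ≡ 565
305^282 ≡ 1
Therefore the multiplicative order of 305 modulo 566 is 282.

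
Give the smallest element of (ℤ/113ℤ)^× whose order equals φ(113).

φ(113) = 113 − 1 = 112 = 2^4 · 7.
Test candidates g = 2, 3, … against the prime factors q ∈ {2, 7} of φ(113): g is a generator iff g^(112/q) ≢ 1 for every such q.
g = 2: 2^56 ≡ 1 — hits 1, so not a primitive root.
g = 3: 3^56 ≡ 112; 3^16 ≡ 49 — none is 1, so 3 is a primitive root.
The smallest primitive root modulo 113 is 3.

3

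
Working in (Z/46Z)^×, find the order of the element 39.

Since 39 ∈ (Z/46Z)^×, its order divides φ(46) = φ(2)·φ(23) = 1·22 = 22 = 2 · 11.
Divisors of 22: 1, 2, 11, 22.
Test each divisor d:
39^1 ≡ 39
39^2 ≡ 3
39^11 ≡ 1
Therefore the multiplicative order of 39 modulo 46 is 11.

11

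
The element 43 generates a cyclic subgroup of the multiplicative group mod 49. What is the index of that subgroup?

6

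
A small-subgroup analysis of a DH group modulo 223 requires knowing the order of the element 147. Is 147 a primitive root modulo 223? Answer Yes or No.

φ(223) = 223 − 1 = 222 = 2 · 3 · 37.
147 is a primitive root mod 223 iff 147^(φ(223)/q) ≢ 1 for every prime q | φ(223), i.e. q ∈ {2, 3, 37}.
147^111 ≡ 222 (mod 223)  [q = 2: ≢ 1 ✓]
147^74 ≡ 183 (mod 223)  [q = 3: ≢ 1 ✓]
147^6 ≡ 56 (mod 223)  [q = 37: ≢ 1 ✓]
Every test exponent gives a nontrivial residue, hence 147 generates the full group.

Yes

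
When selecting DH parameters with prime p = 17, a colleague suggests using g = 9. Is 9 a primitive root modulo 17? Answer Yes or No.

No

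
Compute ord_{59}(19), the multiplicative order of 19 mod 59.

29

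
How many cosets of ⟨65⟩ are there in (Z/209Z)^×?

30

The order of 65 must divide φ(209) = φ(11·19) = (11−1)·(19−1) = 10·18 = 180 = 2^2 · 3^2 · 5.
Divisors of 180: 1, 2, 3, 4, 5, 6, 9, 10, 12, 15, 18, 20, 30, 36, 45, 60, 90, 180.
Compute 65^d (mod 209) for the divisors d until we hit 1:
65^1 ≡ 65
65^2 ≡ 45
65^3 ≡ 208
65^4 ≡ 144
65^5 ≡ 164
65^6 ≡ 1
So ord_209(65) = 6, hence |⟨65⟩| = 6.
[(Z/209Z)^× : ⟨65⟩] = 180/6 = 30.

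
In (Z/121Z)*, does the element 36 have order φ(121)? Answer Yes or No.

φ(121) = φ(11^2) = 11·(11−1) = 110 = 2 · 5 · 11.
Test 36^(110/q) mod 121 for each prime factor q of 110:
36^55 ≡ 1 (mod 121)  [q = 2: ≡ 1 ✗]
36^22 ≡ 9 (mod 121)  [q = 5: ≢ 1 ✓]
36^10 ≡ 111 (mod 121)  [q = 11: ≢ 1 ✓]
Since 36^55 ≡ 1, the order of 36 divides 55 < 110, so 36 is not a primitive root.

No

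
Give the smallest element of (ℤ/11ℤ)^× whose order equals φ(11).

φ(11) = 11 − 1 = 10 = 2 · 5.
Test candidates g = 2, 3, … against the prime factors q ∈ {2, 5} of φ(11): g is a generator iff g^(10/q) ≢ 1 for every such q.
g = 2: 2^5 ≡ 10; 2^2 ≡ 4 — none is 1, so 2 is a primitive root.
So 2 is the smallest generator of (Z/11Z)^×.

2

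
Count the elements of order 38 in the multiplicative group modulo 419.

φ(419) = 419 − 1 = 418 = 2 · 11 · 19.
In a cyclic group of order 418, there are φ(d) elements of order d for each divisor d of 418, and zero for non-divisors.
38 = 2 · 19 divides 418, and φ(38) = 18.

18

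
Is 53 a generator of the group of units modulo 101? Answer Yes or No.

φ(101) = 101 − 1 = 100 = 2^2 · 5^2.
Test 53^(100/q) mod 101 for each prime factor q of 100:
53^50 ≡ 100 (mod 101)  [q = 2: ≢ 1 ✓]
53^20 ≡ 87 (mod 101)  [q = 5: ≢ 1 ✓]
None equal 1, so ord_101(53) = 100: 53 is a primitive root.

Yes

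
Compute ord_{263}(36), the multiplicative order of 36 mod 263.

131

By Lagrange's theorem, ord_263(36) divides φ(263) = 263 − 1 = 262 = 2 · 131.
Divisors of 262: 1, 2, 131, 262.
Evaluate successive powers at the divisors of 262:
36^1 ≡ 36
36^2 ≡ 244
36^131 ≡ 1
So ord_263(36) = 131.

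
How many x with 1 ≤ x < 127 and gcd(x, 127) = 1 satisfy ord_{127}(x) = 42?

φ(127) = 127 − 1 = 126 = 2 · 3^2 · 7.
In a cyclic group of order 126, there are φ(d) elements of order d for each divisor d of 126, and zero for non-divisors.
42 = 2 · 3 · 7 divides 126, and φ(42) = 12.

12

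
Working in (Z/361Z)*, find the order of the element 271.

Since 271 ∈ (Z/361Z)^×, its order divides φ(361) = φ(19^2) = 19·(19−1) = 342 = 2 · 3^2 · 19.
Divisors of 342: 1, 2, 3, 6, 9, 18, 19, 38, 57, 114, 171, 342.
Check 271^d mod 361 for each divisor in increasing order:
271^1 ≡ 271 (mod 361)
271^2 ≡ 158 (mod 361)
271^3 ≡ 220 (mod 361)
271^6 ≡ 26 (mod 361)
271^9 ≡ 305 (mod 361)
271^18 ≡ 248 (mod 361)
271^19 ≡ 62 (mod 361)
271^38 ≡ 234 (mod 361)
271^57 ≡ 68 (mod 361)
271^114 ≡ 292 (mod 361)
271^171 ≡ 1 (mod 361) ✓
Hence ord(271) = 171.

171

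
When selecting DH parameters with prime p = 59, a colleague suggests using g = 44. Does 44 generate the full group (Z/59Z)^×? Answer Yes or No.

φ(59) = 59 − 1 = 58 = 2 · 29.
It suffices to check that the order of 44 is not a proper divisor of 58: compute 44^(58/q) for q ∈ {2, 29}.
44^29 ≡ 58 (mod 59)  [q = 2: ≢ 1 ✓]
44^2 ≡ 48 (mod 59)  [q = 29: ≢ 1 ✓]
None equal 1, so ord_59(44) = 58: 44 is a primitive root.

Yes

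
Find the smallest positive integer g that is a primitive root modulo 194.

5

φ(194) = φ(2)·φ(97) = 1·96 = 96 = 2^5 · 3.
g is a primitive root iff g^(96/q) ≢ 1 (mod 194) for each prime q ∈ {2, 3}.
g = 2: gcd(2, 194) = 2 > 1, not a unit — skip.
g = 3: 3^48 ≡ 1 — hits 1, so not a primitive root.
g = 4: gcd(4, 194) = 2 > 1, not a unit — skip.
g = 5: 5^48 ≡ 193; 5^32 ≡ 35 — none is 1, so 5 is a primitive root.
So 5 is the smallest generator of (Z/194Z)^×.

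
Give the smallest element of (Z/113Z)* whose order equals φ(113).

φ(113) = 113 − 1 = 112 = 2^4 · 7.
g is a primitive root iff g^(112/q) ≢ 1 (mod 113) for each prime q ∈ {2, 7}.
g = 2: 2^56 ≡ 1 — hits 1, so not a primitive root.
g = 3: 3^56 ≡ 112; 3^16 ≡ 49 — none is 1, so 3 is a primitive root.
Hence the least primitive root of 113 is 3.

3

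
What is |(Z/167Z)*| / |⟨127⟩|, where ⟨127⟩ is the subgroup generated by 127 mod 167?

Since 127 ∈ (Z/167Z)^×, its order divides φ(167) = 167 − 1 = 166 = 2 · 83.
Divisors of 166: 1, 2, 83, 166.
Compute 127^d (mod 167) for the divisors d until we hit 1:
127^1 ≡ 127
127^2 ≡ 97
127^83 ≡ 1
The order of 127 is 83, so the subgroup it generates has 83 elements.
Index = |(Z/167Z)^×| / |⟨127⟩| = 166 / 83 = 2.

2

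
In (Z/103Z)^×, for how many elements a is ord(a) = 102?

32

φ(103) = 103 − 1 = 102 = 2 · 3 · 17.
In a cyclic group of order 102, there are φ(d) elements of order d for each divisor d of 102, and zero for non-divisors.
102 = 2 · 3 · 17 divides 102, and φ(102) = 32.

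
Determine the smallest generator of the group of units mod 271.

φ(271) = 271 − 1 = 270 = 2 · 3^3 · 5.
g is a primitive root iff g^(270/q) ≢ 1 (mod 271) for each prime q ∈ {2, 3, 5}.
g = 2: 2^135 ≡ 1 — hits 1, so not a primitive root.
g = 3: 3^135 ≡ 270; 3^90 ≡ 1 — hits 1, so not a primitive root.
g = 4: 4^135 ≡ 1 — hits 1, so not a primitive root.
g = 5: 5^135 ≡ 1 — hits 1, so not a primitive root.
g = 6: 6^135 ≡ 270; 6^90 ≡ 242; 6^54 ≡ 10 — none is 1, so 6 is a primitive root.
The smallest primitive root modulo 271 is 6.

6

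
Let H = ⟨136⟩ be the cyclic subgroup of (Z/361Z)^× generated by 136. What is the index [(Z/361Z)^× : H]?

1

By Lagrange's theorem, ord_361(136) divides φ(361) = φ(19^2) = 19·(19−1) = 342 = 2 · 3^2 · 19.
Divisors of 342: 1, 2, 3, 6, 9, 18, 19, 38, 57, 114, 171, 342.
Test each divisor d:
136^1 ≡ 136
136^2 ≡ 85
136^3 ≡ 8
136^6 ≡ 64
136^9 ≡ 151
136^18 ≡ 58
136^19 ≡ 307
136^38 ≡ 28
136^57 ≡ 293
136^114 ≡ 292
136^171 ≡ 360
136^342 ≡ 1
Thus |⟨136⟩| = ord(136) = 342.
[(Z/361Z)^× : ⟨136⟩] = 342/342 = 1.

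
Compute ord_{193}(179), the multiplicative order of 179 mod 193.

ord(179) | φ(193) = 193 − 1 = 192 = 2^6 · 3.
Divisors of 192: 1, 2, 3, 4, 6, 8, 12, 16, 24, 32, 48, 64, 96, 192.
Test each divisor d:
179^1 ≡ 179 (mod 193)
179^2 ≡ 3 (mod 193)
179^3 ≡ 151 (mod 193)
179^4 ≡ 9 (mod 193)
179^6 ≡ 27 (mod 193)
179^8 ≡ 81 (mod 193)
179^12 ≡ 150 (mod 193)
179^16 ≡ 192 (mod 193)
179^24 ≡ 112 (mod 193)
179^32 ≡ 1 (mod 193) ✓
The smallest such exponent is 32, so the order of 179 is 32.

32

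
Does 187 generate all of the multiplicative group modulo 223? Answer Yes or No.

Yes

φ(223) = 223 − 1 = 222 = 2 · 3 · 37.
An element g generates (Z/223Z)^× iff g^(222/q) ≢ 1 (mod 223) for each prime q ∈ {2, 3, 37}.
187^111 ≡ 222 (mod 223)  [q = 2: ≢ 1 ✓]
187^74 ≡ 39 (mod 223)  [q = 3: ≢ 1 ✓]
187^6 ≡ 171 (mod 223)  [q = 37: ≢ 1 ✓]
Every test exponent gives a nontrivial residue, hence 187 generates the full group.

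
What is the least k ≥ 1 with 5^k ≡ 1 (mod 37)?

36

ord(5) | φ(37) = 37 − 1 = 36 = 2^2 · 3^2.
Divisors of 36: 1, 2, 3, 4, 6, 9, 12, 18, 36.
Test each divisor d:
5^1 ≡ 5 (mod 37)
5^2 ≡ 25 (mod 37)
5^3 ≡ 14 (mod 37)
5^4 ≡ 33 (mod 37)
5^6 ≡ 11 (mod 37)
5^9 ≡ 6 (mod 37)
5^12 ≡ 10 (mod 37)
5^18 ≡ 36 (mod 37)
5^36 ≡ 1 (mod 37) ✓
Hence ord(5) = 36.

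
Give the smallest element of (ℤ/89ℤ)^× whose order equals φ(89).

3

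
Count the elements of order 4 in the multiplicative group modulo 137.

2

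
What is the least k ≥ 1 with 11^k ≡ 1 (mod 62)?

The order of 11 must divide φ(62) = φ(2)·φ(31) = 1·30 = 30 = 2 · 3 · 5.
Divisors of 30: 1, 2, 3, 5, 6, 10, 15, 30.
Test each divisor d:
11^1 ≡ 11 (mod 62)
11^2 ≡ 59 (mod 62)
11^3 ≡ 29 (mod 62)
11^5 ≡ 37 (mod 62)
11^6 ≡ 35 (mod 62)
11^10 ≡ 5 (mod 62)
11^15 ≡ 61 (mod 62)
11^30 ≡ 1 (mod 62) ✓
Hence ord(11) = 30.

30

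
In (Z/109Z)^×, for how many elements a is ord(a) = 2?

φ(109) = 109 − 1 = 108 = 2^2 · 3^3.
Since (Z/109Z)^× is cyclic of order 108, the number of elements of order d is φ(d) when d | 108 and 0 otherwise.
2 | 108, and φ(2) = 2 − 1 = 1.

1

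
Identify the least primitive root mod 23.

φ(23) = 23 − 1 = 22 = 2 · 11.
Test candidates g = 2, 3, … against the prime factors q ∈ {2, 11} of φ(23): g is a generator iff g^(22/q) ≢ 1 for every such q.
g = 2: 2^11 ≡ 1 — hits 1, so not a primitive root.
g = 3: 3^11 ≡ 1 — hits 1, so not a primitive root.
g = 4: 4^11 ≡ 1 — hits 1, so not a primitive root.
g = 5: 5^11 ≡ 22; 5^2 ≡ 2 — none is 1, so 5 is a primitive root.
So 5 is the smallest generator of (Z/23Z)^×.

5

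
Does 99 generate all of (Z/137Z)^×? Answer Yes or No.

No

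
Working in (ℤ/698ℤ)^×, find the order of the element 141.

ord(141) | φ(698) = φ(2)·φ(349) = 1·348 = 348 = 2^2 · 3 · 29.
Divisors of 348: 1, 2, 3, 4, 6, 12, 29, 58, 87, 116, 174, 348.
Test each divisor d:
141^1 ≡ 141 (mod 698)
141^2 ≡ 337 (mod 698)
141^3 ≡ 53 (mod 698)
141^4 ≡ 493 (mod 698)
141^6 ≡ 17 (mod 698)
141^12 ≡ 289 (mod 698)
141^29 ≡ 189 (mod 698)
141^58 ≡ 123 (mod 698)
141^87 ≡ 213 (mod 698)
141^116 ≡ 471 (mod 698)
141^174 ≡ 697 (mod 698)
141^348 ≡ 1 (mod 698) ✓
Hence ord(141) = 348.

348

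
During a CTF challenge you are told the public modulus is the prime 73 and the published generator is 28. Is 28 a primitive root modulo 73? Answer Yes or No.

φ(73) = 73 − 1 = 72 = 2^3 · 3^2.
An element g generates (Z/73Z)^× iff g^(72/q) ≢ 1 (mod 73) for each prime q ∈ {2, 3}.
28^36 ≡ 72 (mod 73)  [q = 2: ≢ 1 ✓]
28^24 ≡ 8 (mod 73)  [q = 3: ≢ 1 ✓]
None equal 1, so ord_73(28) = 72: 28 is a primitive root.

Yes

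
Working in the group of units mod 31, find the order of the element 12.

30

By Lagrange's theorem, ord_31(12) divides φ(31) = 31 − 1 = 30 = 2 · 3 · 5.
Divisors of 30: 1, 2, 3, 5, 6, 10, 15, 30.
Evaluate successive powers at the divisors of 30:
12^1 ≡ 12
12^2 ≡ 20
12^3 ≡ 23
12^5 ≡ 26
12^6 ≡ 2
12^10 ≡ 25
12^15 ≡ 30
12^30 ≡ 1
Therefore the multiplicative order of 12 modulo 31 is 30.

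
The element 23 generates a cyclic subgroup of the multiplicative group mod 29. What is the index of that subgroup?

Since 23 ∈ (Z/29Z)^×, its order divides φ(29) = 29 − 1 = 28 = 2^2 · 7.
Divisors of 28: 1, 2, 4, 7, 14, 28.
Evaluate successive powers at the divisors of 28:
23^1 ≡ 23 (mod 29)
23^2 ≡ 7 (mod 29)
23^4 ≡ 20 (mod 29)
23^7 ≡ 1 (mod 29) ✓
So ord_29(23) = 7, hence |⟨23⟩| = 7.
Index = |(Z/29Z)^×| / |⟨23⟩| = 28 / 7 = 4.

4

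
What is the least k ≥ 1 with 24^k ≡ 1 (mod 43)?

Since 24 ∈ (Z/43Z)^×, its order divides φ(43) = 43 − 1 = 42 = 2 · 3 · 7.
Divisors of 42: 1, 2, 3, 6, 7, 14, 21, 42.
Evaluate successive powers at the divisors of 42:
24^1 ≡ 24 (mod 43)
24^2 ≡ 17 (mod 43)
24^3 ≡ 21 (mod 43)
24^6 ≡ 11 (mod 43)
24^7 ≡ 6 (mod 43)
24^14 ≡ 36 (mod 43)
24^21 ≡ 1 (mod 43) ✓
The smallest such exponent is 21, so the order of 24 is 21.

21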